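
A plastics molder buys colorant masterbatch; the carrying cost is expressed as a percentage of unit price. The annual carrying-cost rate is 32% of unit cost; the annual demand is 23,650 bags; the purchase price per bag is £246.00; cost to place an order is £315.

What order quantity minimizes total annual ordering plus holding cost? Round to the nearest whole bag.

435 bags

Holding cost per bag per year: H = 32% × £246 = £78.7200
Optimal lot size Q* = (2 × 23,650 × £315 / £78.72)^½ ≈ 435.05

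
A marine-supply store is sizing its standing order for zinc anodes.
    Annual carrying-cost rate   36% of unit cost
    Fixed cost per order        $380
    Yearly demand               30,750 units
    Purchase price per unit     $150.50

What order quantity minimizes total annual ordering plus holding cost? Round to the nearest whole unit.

H = i·C = 0.36 × $150.5 = $54.1800 per unit-year
2DS/H = 2·30,750·380/54.18 = 431,339.98
EOQ = √431,339.98 ≈ 656.76

657 units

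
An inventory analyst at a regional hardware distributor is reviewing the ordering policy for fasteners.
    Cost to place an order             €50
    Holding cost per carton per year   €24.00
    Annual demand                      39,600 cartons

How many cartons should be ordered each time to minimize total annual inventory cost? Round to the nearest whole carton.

2DS/H = 2·39,600·50/24 = 165,000.00
EOQ = √165,000.00 ≈ 406.20

406 cartons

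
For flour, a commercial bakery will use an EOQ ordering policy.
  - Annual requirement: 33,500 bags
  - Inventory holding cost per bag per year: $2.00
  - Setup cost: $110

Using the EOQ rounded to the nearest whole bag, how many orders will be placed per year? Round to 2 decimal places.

2DS/H = 2·33,500·110/2 = 3,685,000.00
EOQ = √3,685,000.00 ≈ 1,919.64 → Q = 1,920
Orders per year = D/Q = 33,500 / 1,920 = 17.448

17.45 orders per year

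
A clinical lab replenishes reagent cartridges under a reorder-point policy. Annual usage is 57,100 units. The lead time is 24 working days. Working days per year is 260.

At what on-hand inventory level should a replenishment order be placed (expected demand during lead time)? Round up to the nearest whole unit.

5,271 units

Daily demand d = 57,100 / 260 = 219.615 units/day
Demand during lead time = 219.615 × 24 = 5,270.77
Reorder point = 5,270.77 → round up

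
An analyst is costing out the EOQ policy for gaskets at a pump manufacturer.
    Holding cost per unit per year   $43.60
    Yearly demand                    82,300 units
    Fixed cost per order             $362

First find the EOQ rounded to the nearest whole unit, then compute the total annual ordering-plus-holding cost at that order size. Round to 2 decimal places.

2DS/H = 2·82,300·362/43.6 = 1,366,633.03
EOQ = √1,366,633.03 ≈ 1,169.03 → Q = 1,169 units
Ordering: D/Q × S = 82,300/1,169 × $362 = $25,485.54
Holding:  Q/2 × H = 1,169/2 × $43.6 = $25,484.20
Total = $25,485.54 + $25,484.20 = $50,969.74

$50,969.74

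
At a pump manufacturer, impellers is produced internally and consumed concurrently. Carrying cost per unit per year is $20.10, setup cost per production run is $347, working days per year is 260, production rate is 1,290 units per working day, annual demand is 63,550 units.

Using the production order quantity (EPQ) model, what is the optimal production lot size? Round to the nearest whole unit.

1,645 units

d = 63,550/260 = 244.4231 units/day;  effective holding cost H(1 − d/p) = 20.1·(1 − 244.4231/1290) = 16.29155
Q* = √(2DS / H_eff) = √(2·63,550·347 / 16.29155) ≈ 1,645.34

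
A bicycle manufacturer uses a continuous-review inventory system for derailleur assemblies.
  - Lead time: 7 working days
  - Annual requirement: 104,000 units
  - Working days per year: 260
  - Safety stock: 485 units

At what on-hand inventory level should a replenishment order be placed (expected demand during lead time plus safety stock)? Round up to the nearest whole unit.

3,285 units

Daily demand d = 104,000 / 260 = 400.000 units/day
Demand during lead time = 400.000 × 7 = 2,800.00
Reorder point = 2,800.00 + 485 = 3,285.00 → round up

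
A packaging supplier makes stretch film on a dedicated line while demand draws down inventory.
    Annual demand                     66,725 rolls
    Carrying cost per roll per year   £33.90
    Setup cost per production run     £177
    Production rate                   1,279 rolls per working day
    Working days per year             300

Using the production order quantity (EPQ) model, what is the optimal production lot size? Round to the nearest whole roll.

Daily demand d = 66,725/300 = 222.417; p = 1279; 1 − d/p = 0.82610
EPQ = √(2DS / (H(1 − d/p)))
    = √(2 × 66,725 × 177 / (33.9 × 0.82610)) ≈ 918.39

918 rolls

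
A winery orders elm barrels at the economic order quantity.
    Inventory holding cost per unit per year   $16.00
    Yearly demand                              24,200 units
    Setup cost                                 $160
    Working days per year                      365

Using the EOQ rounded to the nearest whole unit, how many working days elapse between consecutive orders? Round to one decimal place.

10.5 days

Q* = √(2·D·S / H) = √(2·24,200·160 / 16) = √484,000.0 ≈ 695.70 → Q = 696 units
Cycle time = (working days × Q)/D = (365 × 696) / 24,200 = 10.498 days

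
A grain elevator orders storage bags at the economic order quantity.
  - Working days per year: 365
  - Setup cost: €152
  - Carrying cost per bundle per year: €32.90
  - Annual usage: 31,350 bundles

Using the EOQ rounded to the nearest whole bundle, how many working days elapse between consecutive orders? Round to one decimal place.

6.3 days

EOQ = √(2DS/H) = √(2 × 31,350 × 152 / 32.9)
    = √(289,677.81) ≈ 538.22 → Q = 538 bundles
T = Q/D × 365 days = 538/31,350 × 365 = 6.264 days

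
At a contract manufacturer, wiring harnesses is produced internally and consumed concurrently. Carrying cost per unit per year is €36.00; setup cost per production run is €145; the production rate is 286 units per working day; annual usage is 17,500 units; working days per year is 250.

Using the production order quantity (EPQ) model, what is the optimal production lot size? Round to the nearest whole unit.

d = 17,500/250 = 70.0000 units/day;  effective holding cost H(1 − d/p) = 36·(1 − 70.0000/286) = 27.18881
Q* = √(2DS / H_eff) = √(2·17,500·145 / 27.18881) ≈ 432.04

432 units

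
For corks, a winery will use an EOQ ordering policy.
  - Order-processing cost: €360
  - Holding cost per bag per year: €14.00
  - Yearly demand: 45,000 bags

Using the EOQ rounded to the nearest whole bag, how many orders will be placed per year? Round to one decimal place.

29.6 orders per year

Q* = √(2·D·S / H) = √(2·45,000·360 / 14) = √2,314,285.7 ≈ 1,521.28 → Q = 1,521
N = D/Q = 45,000/1,521 ≈ 29.586 orders/yr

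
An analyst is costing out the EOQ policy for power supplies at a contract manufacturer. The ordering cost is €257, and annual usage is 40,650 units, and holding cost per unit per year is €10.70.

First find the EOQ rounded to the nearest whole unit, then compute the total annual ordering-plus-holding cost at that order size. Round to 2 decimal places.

€14,952.15

Q* = √(2·D·S / H) = √(2·40,650·257 / 10.7) = √1,952,719.6 ≈ 1,397.40 → Q = 1,397 units
Annual ordering cost = (D/Q)·S = (40,650/1,397) × 257 = €7,478.20
Annual holding cost  = (Q/2)·H = (1,397/2) × 10.7 = €7,473.95
Total = €7,478.20 + €7,473.95 = €14,952.15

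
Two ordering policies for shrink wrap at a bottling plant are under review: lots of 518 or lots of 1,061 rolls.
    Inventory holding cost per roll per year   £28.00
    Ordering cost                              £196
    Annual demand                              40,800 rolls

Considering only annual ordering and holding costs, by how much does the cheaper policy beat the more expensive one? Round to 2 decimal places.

£298.80

TC(Q) = (D/Q)S + (Q/2)H
TC(518) = (40,800/518)×196 + (518/2)×28 = £22,689.84
TC(1,061) = (40,800/1,061)×196 + (1,061/2)×28 = £22,391.04
|ΔTC| = |£22,689.84 − £22,391.04| = £298.80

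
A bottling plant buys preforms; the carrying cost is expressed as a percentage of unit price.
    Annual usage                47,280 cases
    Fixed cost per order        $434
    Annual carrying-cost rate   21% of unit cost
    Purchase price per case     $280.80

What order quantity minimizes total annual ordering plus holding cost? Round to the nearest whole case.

834 cases

Holding cost per case per year: H = 21% × $280.8 = $58.9680
2DS/H = 2·47,280·434/58.968 = 695,954.42
EOQ = √695,954.42 ≈ 834.24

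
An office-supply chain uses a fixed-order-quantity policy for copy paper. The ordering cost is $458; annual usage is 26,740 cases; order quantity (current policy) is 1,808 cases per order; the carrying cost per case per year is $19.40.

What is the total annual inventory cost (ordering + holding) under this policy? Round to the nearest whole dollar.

$24,311

Annual ordering cost = (D/Q)·S = (26,740/1,808) × 458 = $6,773.74
Annual holding cost  = (Q/2)·H = (1,808/2) × 19.4 = $17,537.60
Total = $6,773.74 + $17,537.60 = $24,311.34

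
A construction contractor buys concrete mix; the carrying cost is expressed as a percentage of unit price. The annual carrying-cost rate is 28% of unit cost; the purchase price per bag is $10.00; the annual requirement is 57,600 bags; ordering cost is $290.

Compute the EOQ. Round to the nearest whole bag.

H = i·C = 0.28 × $10 = $2.8000 per bag-year
Q* = √(2·D·S / H) = √(2·57,600·290 / 2.8) = √11,931,428.6 ≈ 3,454.19

3,454 bags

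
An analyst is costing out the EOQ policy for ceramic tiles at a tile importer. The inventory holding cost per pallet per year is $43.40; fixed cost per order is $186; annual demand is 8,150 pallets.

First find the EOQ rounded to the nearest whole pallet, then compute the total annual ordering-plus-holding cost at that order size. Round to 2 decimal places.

$11,470.85

Q* = √(2·D·S / H) = √(2·8,150·186 / 43.4) = √69,857.1 ≈ 264.31 → Q = 264 pallets
Ordering: D/Q × S = 8,150/264 × $186 = $5,742.05
Holding:  Q/2 × H = 264/2 × $43.4 = $5,728.80
Total = $5,742.05 + $5,728.80 = $11,470.85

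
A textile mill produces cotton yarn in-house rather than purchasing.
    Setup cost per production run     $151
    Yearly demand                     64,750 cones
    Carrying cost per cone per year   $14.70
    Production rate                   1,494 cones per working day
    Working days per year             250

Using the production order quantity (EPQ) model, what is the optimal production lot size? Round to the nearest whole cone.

1,269 cones

d = 64,750/250 = 259.0000 cones/day;  effective holding cost H(1 − d/p) = 14.7·(1 − 259.0000/1494) = 12.15161
Q* = √(2DS / H_eff) = √(2·64,750·151 / 12.15161) ≈ 1,268.55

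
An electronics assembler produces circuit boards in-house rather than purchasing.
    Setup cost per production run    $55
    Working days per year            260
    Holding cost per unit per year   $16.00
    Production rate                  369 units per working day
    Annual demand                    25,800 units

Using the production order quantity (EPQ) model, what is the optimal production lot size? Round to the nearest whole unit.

493 units

d = 25,800/260 = 99.2308 units/day;  effective holding cost H(1 − d/p) = 16·(1 − 99.2308/369) = 11.69731
Q* = √(2DS / H_eff) = √(2·25,800·55 / 11.69731) ≈ 492.56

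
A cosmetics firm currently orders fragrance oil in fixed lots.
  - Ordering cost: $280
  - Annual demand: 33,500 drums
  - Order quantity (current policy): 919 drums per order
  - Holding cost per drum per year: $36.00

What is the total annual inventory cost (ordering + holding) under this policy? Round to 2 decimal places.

$26,748.75

Orders/yr = 33,500/919 = 36.453; ordering cost = 36.453 × $280 = $10,206.75
Average inventory = 919/2 = 459.5; holding cost = 459.5 × $36 = $16,542.00
Total = $10,206.75 + $16,542.00 = $26,748.75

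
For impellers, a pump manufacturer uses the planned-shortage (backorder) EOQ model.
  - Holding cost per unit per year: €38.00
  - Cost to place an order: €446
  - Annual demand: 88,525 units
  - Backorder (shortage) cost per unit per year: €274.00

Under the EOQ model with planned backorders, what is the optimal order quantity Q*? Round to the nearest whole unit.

Basic EOQ = √(2·88,525·446/38) = 1,441.530
Backorder adjustment √((H+b)/b) = √((38+274)/274) = 1.0671
Q* = 1,441.530 × 1.0671 ≈ 1,538.25

1,538 units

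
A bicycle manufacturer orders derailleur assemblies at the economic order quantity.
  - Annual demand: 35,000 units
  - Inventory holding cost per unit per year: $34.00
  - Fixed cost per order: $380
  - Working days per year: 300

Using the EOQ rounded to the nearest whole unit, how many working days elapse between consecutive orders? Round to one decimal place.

7.6 days

2DS/H = 2·35,000·380/34 = 782,352.94
EOQ = √782,352.94 ≈ 884.51 → Q = 885 units
Cycle time = (working days × Q)/D = (300 × 885) / 35,000 = 7.586 days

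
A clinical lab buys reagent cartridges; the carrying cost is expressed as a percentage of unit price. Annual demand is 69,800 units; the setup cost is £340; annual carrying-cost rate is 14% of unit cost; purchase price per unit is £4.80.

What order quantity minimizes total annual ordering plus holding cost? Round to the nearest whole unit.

8,404 units

Holding cost per unit per year: H = 14% × £4.8 = £0.6720
Optimal lot size Q* = (2 × 69,800 × £340 / £0.672)^½ ≈ 8,404.22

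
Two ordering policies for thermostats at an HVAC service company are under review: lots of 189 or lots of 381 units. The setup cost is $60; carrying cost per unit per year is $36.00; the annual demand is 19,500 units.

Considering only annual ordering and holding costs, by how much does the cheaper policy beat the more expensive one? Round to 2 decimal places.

TC(Q) = (D/Q)S + (Q/2)H
TC(189) = (19,500/189)×60 + (189/2)×36 = $9,592.48
TC(381) = (19,500/381)×60 + (381/2)×36 = $9,928.87
Lots of 189 are cheaper by $336.39.

$336.39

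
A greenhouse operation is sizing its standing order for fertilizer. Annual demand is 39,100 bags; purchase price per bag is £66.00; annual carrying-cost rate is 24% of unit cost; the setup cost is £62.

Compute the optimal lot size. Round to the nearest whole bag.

H = i·C = 0.24 × £66 = £15.8400 per bag-year
2DS/H = 2·39,100·62/15.84 = 306,085.86
EOQ = √306,085.86 ≈ 553.25

553 bags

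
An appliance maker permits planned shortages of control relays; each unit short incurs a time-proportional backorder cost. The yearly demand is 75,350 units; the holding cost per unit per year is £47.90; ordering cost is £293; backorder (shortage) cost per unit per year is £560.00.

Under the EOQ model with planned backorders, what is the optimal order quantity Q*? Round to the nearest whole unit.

1,000 units

Q* = √(2DS/H) · √((H + b)/b)
   = √(2 × 75,350 × 293 / 47.9) · √((47.9 + 560) / 560)
   = 960.114 × 1.0419 ≈ 1,000.33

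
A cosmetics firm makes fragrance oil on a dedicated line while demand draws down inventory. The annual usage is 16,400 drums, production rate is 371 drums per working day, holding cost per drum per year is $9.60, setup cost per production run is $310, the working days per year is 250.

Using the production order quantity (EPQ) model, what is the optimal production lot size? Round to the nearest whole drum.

Daily demand d = 16,400/250 = 65.600; p = 371; 1 − d/p = 0.82318
EPQ = √(2DS / (H(1 − d/p)))
    = √(2 × 16,400 × 310 / (9.6 × 0.82318)) ≈ 1,134.32

1,134 drums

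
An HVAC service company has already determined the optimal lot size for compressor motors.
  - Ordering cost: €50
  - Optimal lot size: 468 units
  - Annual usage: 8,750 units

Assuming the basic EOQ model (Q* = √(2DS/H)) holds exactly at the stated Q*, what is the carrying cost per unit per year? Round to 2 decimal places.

From Q* = √(2DS/H) ⇒ Q*² = 2DS/H.
H = 2DS / Q² = 2 × 8,750 × 50 / 468² = 3.9950

€3.99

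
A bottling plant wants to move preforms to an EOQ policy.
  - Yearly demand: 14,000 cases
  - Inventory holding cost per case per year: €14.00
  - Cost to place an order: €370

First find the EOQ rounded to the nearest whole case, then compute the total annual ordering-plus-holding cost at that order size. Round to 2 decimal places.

Optimal lot size Q* = (2 × 14,000 × €370 / €14)^½ ≈ 860.23 → Q = 860 cases
Orders/yr = 14,000/860 = 16.279; ordering cost = 16.279 × €370 = €6,023.26
Average inventory = 860/2 = 430; holding cost = 430 × €14 = €6,020.00
Total = €6,023.26 + €6,020.00 = €12,043.26

€12,043.26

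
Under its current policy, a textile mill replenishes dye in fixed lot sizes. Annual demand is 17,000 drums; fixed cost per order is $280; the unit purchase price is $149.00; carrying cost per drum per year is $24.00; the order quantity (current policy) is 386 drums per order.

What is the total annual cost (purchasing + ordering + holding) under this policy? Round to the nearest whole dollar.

$2,549,964

Ordering: D/Q × S = 17,000/386 × $280 = $12,331.61
Holding:  Q/2 × H = 386/2 × $24 = $4,632.00
Purchase cost = D·C = 17,000 × 149 = $2,533,000.00
Total = $12,331.61 + $4,632.00 + $2,533,000.00 = $2,549,963.61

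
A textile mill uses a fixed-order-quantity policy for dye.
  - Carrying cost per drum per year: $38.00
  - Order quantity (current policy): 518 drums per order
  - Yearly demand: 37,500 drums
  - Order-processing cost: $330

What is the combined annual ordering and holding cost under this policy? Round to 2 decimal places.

$33,731.96

Annual ordering cost = (D/Q)·S = (37,500/518) × 330 = $23,889.96
Annual holding cost  = (Q/2)·H = (518/2) × 38 = $9,842.00
Total = $23,889.96 + $9,842.00 = $33,731.96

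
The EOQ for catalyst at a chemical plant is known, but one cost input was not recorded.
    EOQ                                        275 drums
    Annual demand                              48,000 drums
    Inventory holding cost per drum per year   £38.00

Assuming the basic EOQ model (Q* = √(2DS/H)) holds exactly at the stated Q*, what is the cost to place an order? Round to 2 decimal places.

Since Q* = (2DS/H)^½, squaring gives Q*²·H = 2DS.
S = Q²H / (2D) = 275² × 38 / (2 × 48,000) = 29.9349

£29.93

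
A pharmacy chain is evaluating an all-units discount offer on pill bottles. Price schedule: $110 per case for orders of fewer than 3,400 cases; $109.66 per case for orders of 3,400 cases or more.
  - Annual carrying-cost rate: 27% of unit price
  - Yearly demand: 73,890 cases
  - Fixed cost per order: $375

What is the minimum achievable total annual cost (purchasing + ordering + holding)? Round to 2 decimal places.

$8,161,260.97

H₁ = 27%×$110 = $29.7000;  H₂ = 27%×$109.66 = $29.6082
EOQ₁ = √(2×73,890×375/29.7000) = 1,365.98  (< 3,400, feasible at tier 1)
EOQ₂ = √(2×73,890×375/29.6082) = 1,368.10  (< 3,400 → use Q = 3,400 at tier-2 price)
TC(tier 1 (EOQ₁), Q≈1,366.0) = $8,168,469.69
TC(tier 2, Q≈3,400.0) = $8,161,260.97
Minimum at tier 2: $8,161,260.97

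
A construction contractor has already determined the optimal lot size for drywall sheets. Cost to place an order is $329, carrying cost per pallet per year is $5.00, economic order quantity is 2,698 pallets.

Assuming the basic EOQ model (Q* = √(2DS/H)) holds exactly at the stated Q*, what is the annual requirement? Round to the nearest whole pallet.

From Q* = √(2DS/H) ⇒ Q*² = 2DS/H.
D = Q²H / (2S) = 2,698² × 5 / (2 × 329) = 55,313.10

55,313 pallets per year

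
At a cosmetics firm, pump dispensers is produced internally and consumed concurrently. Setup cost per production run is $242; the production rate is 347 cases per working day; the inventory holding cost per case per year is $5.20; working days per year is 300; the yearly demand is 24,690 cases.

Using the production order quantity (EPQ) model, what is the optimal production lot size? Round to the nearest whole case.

d = 24,690/300 = 82.3000 cases/day;  effective holding cost H(1 − d/p) = 5.2·(1 − 82.3000/347) = 3.96669
Q* = √(2DS / H_eff) = √(2·24,690·242 / 3.96669) ≈ 1,735.68

1,736 cases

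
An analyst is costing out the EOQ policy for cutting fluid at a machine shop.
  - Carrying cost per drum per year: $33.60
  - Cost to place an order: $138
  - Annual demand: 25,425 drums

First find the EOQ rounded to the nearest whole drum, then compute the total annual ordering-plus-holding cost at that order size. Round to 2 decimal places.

Q* = √(2·D·S / H) = √(2·25,425·138 / 33.6) = √208,848.2 ≈ 457.00 → Q = 457 drums
Ordering: D/Q × S = 25,425/457 × $138 = $7,677.57
Holding:  Q/2 × H = 457/2 × $33.6 = $7,677.60
Total = $7,677.57 + $7,677.60 = $15,355.17

$15,355.17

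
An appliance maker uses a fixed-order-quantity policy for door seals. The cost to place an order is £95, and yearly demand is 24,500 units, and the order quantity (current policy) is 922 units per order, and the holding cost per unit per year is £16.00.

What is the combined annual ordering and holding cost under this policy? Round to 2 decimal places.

Ordering: D/Q × S = 24,500/922 × £95 = £2,524.40
Holding:  Q/2 × H = 922/2 × £16 = £7,376.00
Total = £2,524.40 + £7,376.00 = £9,900.40

£9,900.40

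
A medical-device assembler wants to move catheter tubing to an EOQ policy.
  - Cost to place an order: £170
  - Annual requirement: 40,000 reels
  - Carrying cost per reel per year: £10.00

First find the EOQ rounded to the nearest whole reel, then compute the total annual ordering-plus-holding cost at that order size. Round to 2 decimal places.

2DS/H = 2·40,000·170/10 = 1,360,000.00
EOQ = √1,360,000.00 ≈ 1,166.19 → Q = 1,166 reels
Orders/yr = 40,000/1,166 = 34.305; ordering cost = 34.305 × £170 = £5,831.90
Average inventory = 1,166/2 = 583; holding cost = 583 × £10 = £5,830.00
Total = £5,831.90 + £5,830.00 = £11,661.90

£11,661.90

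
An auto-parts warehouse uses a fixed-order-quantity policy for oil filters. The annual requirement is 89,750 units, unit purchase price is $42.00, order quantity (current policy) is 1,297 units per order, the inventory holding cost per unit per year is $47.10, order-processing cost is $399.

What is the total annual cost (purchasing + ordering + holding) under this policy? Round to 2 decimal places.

Annual ordering cost = (D/Q)·S = (89,750/1,297) × 399 = $27,610.06
Annual holding cost  = (Q/2)·H = (1,297/2) × 47.1 = $30,544.35
Purchase cost = D·C = 89,750 × 42 = $3,769,500.00
Total = $27,610.06 + $30,544.35 + $3,769,500.00 = $3,827,654.41

$3,827,654.41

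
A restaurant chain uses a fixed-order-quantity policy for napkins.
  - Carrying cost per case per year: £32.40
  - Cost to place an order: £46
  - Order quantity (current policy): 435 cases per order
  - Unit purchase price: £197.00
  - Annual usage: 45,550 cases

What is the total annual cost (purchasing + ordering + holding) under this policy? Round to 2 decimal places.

£8,985,213.78

Ordering: D/Q × S = 45,550/435 × £46 = £4,816.78
Holding:  Q/2 × H = 435/2 × £32.4 = £7,047.00
Purchase cost = D·C = 45,550 × 197 = £8,973,350.00
Total = £4,816.78 + £7,047.00 + £8,973,350.00 = £8,985,213.78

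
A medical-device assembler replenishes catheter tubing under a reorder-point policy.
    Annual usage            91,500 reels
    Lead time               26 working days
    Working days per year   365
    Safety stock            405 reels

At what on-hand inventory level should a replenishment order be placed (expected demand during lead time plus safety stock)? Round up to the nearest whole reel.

Daily demand d = 91,500 / 365 = 250.685 reels/day
Demand during lead time = 250.685 × 26 = 6,517.81
Reorder point = 6,517.81 + 405 = 6,922.81 → round up

6,923 reels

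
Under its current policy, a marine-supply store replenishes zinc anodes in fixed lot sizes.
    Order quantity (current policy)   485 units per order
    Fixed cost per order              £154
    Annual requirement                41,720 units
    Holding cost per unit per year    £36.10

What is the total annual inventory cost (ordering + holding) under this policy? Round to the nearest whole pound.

£22,001

Orders/yr = 41,720/485 = 86.021; ordering cost = 86.021 × £154 = £13,247.18
Average inventory = 485/2 = 242.5; holding cost = 242.5 × £36.1 = £8,754.25
Total = £13,247.18 + £8,754.25 = £22,001.43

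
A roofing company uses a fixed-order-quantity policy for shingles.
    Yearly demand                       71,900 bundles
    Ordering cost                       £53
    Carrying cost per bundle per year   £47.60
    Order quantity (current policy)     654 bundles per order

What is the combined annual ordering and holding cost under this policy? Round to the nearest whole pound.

Ordering: D/Q × S = 71,900/654 × £53 = £5,826.76
Holding:  Q/2 × H = 654/2 × £47.6 = £15,565.20
Total = £5,826.76 + £15,565.20 = £21,391.96

£21,392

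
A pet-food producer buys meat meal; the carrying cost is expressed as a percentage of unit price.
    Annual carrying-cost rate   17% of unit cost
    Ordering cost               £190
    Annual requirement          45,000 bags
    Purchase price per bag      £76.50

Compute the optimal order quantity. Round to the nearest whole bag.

Carrying cost H = £76.5 × 17% = £13.0050/bag/yr
2DS/H = 2·45,000·190/13.005 = 1,314,878.89
EOQ = √1,314,878.89 ≈ 1,146.68

1,147 bags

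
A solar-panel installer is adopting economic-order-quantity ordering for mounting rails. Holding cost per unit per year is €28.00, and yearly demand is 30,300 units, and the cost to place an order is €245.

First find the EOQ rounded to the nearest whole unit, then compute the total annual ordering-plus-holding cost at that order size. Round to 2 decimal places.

Optimal lot size Q* = (2 × 30,300 × €245 / €28)^½ ≈ 728.18 → Q = 728 units
Orders/yr = 30,300/728 = 41.621; ordering cost = 41.621 × €245 = €10,197.12
Average inventory = 728/2 = 364; holding cost = 364 × €28 = €10,192.00
Total = €10,197.12 + €10,192.00 = €20,389.12

€20,389.12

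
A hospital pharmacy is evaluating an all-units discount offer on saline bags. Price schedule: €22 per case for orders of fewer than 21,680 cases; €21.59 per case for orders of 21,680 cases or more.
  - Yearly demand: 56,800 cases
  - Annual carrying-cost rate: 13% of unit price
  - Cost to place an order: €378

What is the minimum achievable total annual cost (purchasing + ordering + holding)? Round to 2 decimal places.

€1,257,726.96

H₁ = 13%×€22 = €2.8600;  H₂ = 13%×€21.59 = €2.8067
EOQ₁ = √(2×56,800×378/2.8600) = 3,874.82  (< 21,680, feasible at tier 1)
EOQ₂ = √(2×56,800×378/2.8067) = 3,911.44  (< 21,680 → use Q = 21,680 at tier-2 price)
TC(tier 1 (EOQ₁), Q≈3,874.8) = €1,260,682.00
TC(tier 2, Q≈21,680.0) = €1,257,726.96
Minimum at tier 2: €1,257,726.96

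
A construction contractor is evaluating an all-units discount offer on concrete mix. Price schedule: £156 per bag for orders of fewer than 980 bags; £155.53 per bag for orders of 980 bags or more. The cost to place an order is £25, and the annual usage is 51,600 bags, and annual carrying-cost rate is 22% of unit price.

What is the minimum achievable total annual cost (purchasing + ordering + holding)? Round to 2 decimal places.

£8,043,430.46

H₁ = 22%×£156 = £34.3200;  H₂ = 22%×£155.53 = £34.2166
EOQ₁ = √(2×51,600×25/34.3200) = 274.18  (< 980, feasible at tier 1)
EOQ₂ = √(2×51,600×25/34.2166) = 274.59  (< 980 → use Q = 980 at tier-2 price)
TC(tier 1 (EOQ₁), Q≈274.2) = £8,059,009.87
TC(tier 2, Q≈980.0) = £8,043,430.46
Minimum at tier 2: £8,043,430.46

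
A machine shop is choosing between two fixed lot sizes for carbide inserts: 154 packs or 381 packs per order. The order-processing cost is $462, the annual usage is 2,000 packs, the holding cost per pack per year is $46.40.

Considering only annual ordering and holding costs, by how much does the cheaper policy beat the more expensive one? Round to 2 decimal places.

Annual cost at Q: ordering D·S/Q plus holding Q·H/2.
TC(154) = (2,000/154)×462 + (154/2)×46.4 = $9,572.80
TC(381) = (2,000/381)×462 + (381/2)×46.4 = $11,264.40
Lots of 154 are cheaper by $1,691.60.

$1,691.60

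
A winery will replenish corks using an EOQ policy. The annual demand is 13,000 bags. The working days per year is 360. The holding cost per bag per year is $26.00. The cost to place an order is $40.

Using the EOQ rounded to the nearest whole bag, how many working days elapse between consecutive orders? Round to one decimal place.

5.5 days

Q* = √(2·D·S / H) = √(2·13,000·40 / 26) = √40,000.0 ≈ 200.00 → Q = 200 bags
Cycle time = (working days × Q)/D = (360 × 200) / 13,000 = 5.538 days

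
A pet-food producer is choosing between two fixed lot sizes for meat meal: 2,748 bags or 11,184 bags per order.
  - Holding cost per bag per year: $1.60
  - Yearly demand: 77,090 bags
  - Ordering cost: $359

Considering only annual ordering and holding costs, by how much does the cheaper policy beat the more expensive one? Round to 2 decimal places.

Annual cost at Q: ordering D·S/Q plus holding Q·H/2.
TC(2,748) = (77,090/2,748)×359 + (2,748/2)×1.6 = $12,269.47
TC(11,184) = (77,090/11,184)×359 + (11,184/2)×1.6 = $11,421.74
|ΔTC| = |$12,269.47 − $11,421.74| = $847.73

$847.73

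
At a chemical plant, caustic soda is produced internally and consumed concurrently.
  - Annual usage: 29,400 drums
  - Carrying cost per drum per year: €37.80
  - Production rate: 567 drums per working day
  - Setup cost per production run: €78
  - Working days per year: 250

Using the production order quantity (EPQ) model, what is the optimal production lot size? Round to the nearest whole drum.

391 drums

d = 29,400/250 = 117.6000 drums/day;  effective holding cost H(1 − d/p) = 37.8·(1 − 117.6000/567) = 29.96000
Q* = √(2DS / H_eff) = √(2·29,400·78 / 29.96000) ≈ 391.26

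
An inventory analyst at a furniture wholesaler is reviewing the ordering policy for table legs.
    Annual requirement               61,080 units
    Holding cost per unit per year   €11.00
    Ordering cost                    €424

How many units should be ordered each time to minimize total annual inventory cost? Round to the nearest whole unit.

2,170 units

Optimal lot size Q* = (2 × 61,080 × €424 / €11)^½ ≈ 2,169.96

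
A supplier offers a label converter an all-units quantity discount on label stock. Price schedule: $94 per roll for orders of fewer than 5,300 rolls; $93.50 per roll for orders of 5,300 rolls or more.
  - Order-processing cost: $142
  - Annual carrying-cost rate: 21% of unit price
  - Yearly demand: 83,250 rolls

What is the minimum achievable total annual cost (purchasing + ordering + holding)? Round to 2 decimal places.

$7,838,138.22

H₁ = 21%×$94 = $19.7400;  H₂ = 21%×$93.50 = $19.6350
EOQ₁ = √(2×83,250×142/19.7400) = 1,094.40  (< 5,300, feasible at tier 1)
EOQ₂ = √(2×83,250×142/19.6350) = 1,097.33  (< 5,300 → use Q = 5,300 at tier-2 price)
TC(tier 1 (EOQ₁), Q≈1,094.4) = $7,847,103.54
TC(tier 2, Q≈5,300.0) = $7,838,138.22
Minimum at tier 2: $7,838,138.22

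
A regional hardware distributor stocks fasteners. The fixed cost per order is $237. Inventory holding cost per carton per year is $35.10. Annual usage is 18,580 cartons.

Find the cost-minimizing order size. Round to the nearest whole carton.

Optimal lot size Q* = (2 × 18,580 × $237 / $35.1)^½ ≈ 500.91

501 cartons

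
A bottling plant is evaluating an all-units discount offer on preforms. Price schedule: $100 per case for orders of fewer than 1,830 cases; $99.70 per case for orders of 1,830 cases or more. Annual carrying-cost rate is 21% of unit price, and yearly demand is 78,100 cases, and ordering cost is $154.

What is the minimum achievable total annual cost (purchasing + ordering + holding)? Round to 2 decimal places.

H₁ = 21%×$100 = $21.0000;  H₂ = 21%×$99.70 = $20.9370
EOQ₁ = √(2×78,100×154/21.0000) = 1,070.26  (< 1,830, feasible at tier 1)
EOQ₂ = √(2×78,100×154/20.9370) = 1,071.87  (< 1,830 → use Q = 1,830 at tier-2 price)
TC(tier 1 (EOQ₁), Q≈1,070.3) = $7,832,475.56
TC(tier 2, Q≈1,830.0) = $7,812,299.70
Minimum at tier 2: $7,812,299.70

$7,812,299.70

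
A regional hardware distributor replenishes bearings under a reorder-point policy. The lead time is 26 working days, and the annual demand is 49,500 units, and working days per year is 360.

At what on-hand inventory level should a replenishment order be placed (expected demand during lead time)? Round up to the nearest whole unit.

3,575 units

Daily demand d = 49,500 / 360 = 137.500 units/day
Demand during lead time = 137.500 × 26 = 3,575.00
Reorder point = 3,575.00 → round up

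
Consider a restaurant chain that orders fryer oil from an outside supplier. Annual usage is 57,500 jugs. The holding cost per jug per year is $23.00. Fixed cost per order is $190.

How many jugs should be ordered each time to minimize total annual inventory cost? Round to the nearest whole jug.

EOQ = √(2DS/H) = √(2 × 57,500 × 190 / 23)
    = √(950,000.00) ≈ 974.68

975 jugs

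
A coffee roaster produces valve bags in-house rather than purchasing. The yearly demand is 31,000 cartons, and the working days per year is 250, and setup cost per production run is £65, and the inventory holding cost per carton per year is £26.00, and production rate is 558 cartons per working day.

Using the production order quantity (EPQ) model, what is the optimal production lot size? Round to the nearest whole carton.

d = 31,000/250 = 124.0000 cartons/day;  effective holding cost H(1 − d/p) = 26·(1 − 124.0000/558) = 20.22222
Q* = √(2DS / H_eff) = √(2·31,000·65 / 20.22222) ≈ 446.41

446 cartons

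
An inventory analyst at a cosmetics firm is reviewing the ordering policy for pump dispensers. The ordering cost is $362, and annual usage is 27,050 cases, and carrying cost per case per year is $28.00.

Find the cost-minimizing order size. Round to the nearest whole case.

Optimal lot size Q* = (2 × 27,050 × $362 / $28)^½ ≈ 836.32

836 cases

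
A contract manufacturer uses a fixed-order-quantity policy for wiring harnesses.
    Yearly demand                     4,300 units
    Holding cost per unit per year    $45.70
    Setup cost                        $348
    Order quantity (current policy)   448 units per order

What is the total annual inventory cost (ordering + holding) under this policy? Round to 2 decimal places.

Ordering: D/Q × S = 4,300/448 × $348 = $3,340.18
Holding:  Q/2 × H = 448/2 × $45.7 = $10,236.80
Total = $3,340.18 + $10,236.80 = $13,576.98

$13,576.98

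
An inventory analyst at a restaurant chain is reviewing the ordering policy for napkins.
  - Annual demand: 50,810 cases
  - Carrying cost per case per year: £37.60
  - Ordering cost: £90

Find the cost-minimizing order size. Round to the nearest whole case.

Q* = √(2·D·S / H) = √(2·50,810·90 / 37.6) = √243,239.4 ≈ 493.19

493 cases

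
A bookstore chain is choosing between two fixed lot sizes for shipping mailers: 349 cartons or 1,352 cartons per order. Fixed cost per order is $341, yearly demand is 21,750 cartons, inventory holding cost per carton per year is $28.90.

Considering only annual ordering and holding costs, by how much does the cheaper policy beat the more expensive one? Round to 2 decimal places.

$1,272.32

For each Q, cost = (D/Q)·S + (Q/2)·H.
TC(349) = (21,750/349)×341 + (349/2)×28.9 = $26,294.48
TC(1,352) = (21,750/1,352)×341 + (1,352/2)×28.9 = $25,022.16
Lots of 1,352 are cheaper by $1,272.32.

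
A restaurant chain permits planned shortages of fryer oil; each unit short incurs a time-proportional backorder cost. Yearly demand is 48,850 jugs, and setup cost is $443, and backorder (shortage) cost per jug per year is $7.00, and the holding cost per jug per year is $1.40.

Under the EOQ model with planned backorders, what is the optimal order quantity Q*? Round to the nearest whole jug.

6,091 jugs

Q* = √(2DS/H) · √((H + b)/b)
   = √(2 × 48,850 × 443 / 1.4) · √((1.4 + 7) / 7)
   = 5,560.132 × 1.0954 ≈ 6,090.82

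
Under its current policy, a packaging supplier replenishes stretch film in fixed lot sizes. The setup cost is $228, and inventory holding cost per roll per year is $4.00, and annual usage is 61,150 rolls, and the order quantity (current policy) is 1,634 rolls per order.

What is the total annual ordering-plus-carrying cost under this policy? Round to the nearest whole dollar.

Orders/yr = 61,150/1,634 = 37.424; ordering cost = 37.424 × $228 = $8,532.56
Average inventory = 1,634/2 = 817; holding cost = 817 × $4 = $3,268.00
Total = $8,532.56 + $3,268.00 = $11,800.56

$11,801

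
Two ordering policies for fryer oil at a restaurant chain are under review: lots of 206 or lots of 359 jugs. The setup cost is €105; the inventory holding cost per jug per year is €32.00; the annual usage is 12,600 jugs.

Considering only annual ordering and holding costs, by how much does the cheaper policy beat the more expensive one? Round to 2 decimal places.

Annual cost at Q: ordering D·S/Q plus holding Q·H/2.
TC(206) = (12,600/206)×105 + (206/2)×32 = €9,718.33
TC(359) = (12,600/359)×105 + (359/2)×32 = €9,429.24
Cheaper: Q = 359.  Difference = €289.09

€289.09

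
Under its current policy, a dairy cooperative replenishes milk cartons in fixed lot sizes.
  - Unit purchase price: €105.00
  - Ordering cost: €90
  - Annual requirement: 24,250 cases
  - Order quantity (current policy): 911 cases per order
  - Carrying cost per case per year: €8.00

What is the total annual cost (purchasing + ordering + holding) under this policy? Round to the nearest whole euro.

€2,552,290

Orders/yr = 24,250/911 = 26.619; ordering cost = 26.619 × €90 = €2,395.72
Average inventory = 911/2 = 455.5; holding cost = 455.5 × €8 = €3,644.00
Purchase cost = D·C = 24,250 × 105 = €2,546,250.00
Total = €2,395.72 + €3,644.00 + €2,546,250.00 = €2,552,289.72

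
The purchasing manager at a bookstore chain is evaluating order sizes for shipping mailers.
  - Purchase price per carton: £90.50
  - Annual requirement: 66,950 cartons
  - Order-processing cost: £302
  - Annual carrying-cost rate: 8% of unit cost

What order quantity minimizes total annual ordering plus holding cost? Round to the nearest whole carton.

Carrying cost H = £90.5 × 8% = £7.2400/carton/yr
Q* = √(2·D·S / H) = √(2·66,950·302 / 7.24) = √5,585,331.5 ≈ 2,363.33

2,363 cartons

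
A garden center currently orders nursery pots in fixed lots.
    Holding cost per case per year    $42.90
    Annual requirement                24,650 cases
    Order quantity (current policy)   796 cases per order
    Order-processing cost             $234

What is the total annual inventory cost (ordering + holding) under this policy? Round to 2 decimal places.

$24,320.56

Orders/yr = 24,650/796 = 30.967; ordering cost = 30.967 × $234 = $7,246.36
Average inventory = 796/2 = 398; holding cost = 398 × $42.9 = $17,074.20
Total = $7,246.36 + $17,074.20 = $24,320.56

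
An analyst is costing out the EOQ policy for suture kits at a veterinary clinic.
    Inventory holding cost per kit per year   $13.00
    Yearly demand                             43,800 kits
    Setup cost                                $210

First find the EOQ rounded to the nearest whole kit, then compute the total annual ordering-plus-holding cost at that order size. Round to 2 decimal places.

Q* = √(2·D·S / H) = √(2·43,800·210 / 13) = √1,415,076.9 ≈ 1,189.57 → Q = 1,190 kits
Annual ordering cost = (D/Q)·S = (43,800/1,190) × 210 = $7,729.41
Annual holding cost  = (Q/2)·H = (1,190/2) × 13 = $7,735.00
Total = $7,729.41 + $7,735.00 = $15,464.41

$15,464.41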